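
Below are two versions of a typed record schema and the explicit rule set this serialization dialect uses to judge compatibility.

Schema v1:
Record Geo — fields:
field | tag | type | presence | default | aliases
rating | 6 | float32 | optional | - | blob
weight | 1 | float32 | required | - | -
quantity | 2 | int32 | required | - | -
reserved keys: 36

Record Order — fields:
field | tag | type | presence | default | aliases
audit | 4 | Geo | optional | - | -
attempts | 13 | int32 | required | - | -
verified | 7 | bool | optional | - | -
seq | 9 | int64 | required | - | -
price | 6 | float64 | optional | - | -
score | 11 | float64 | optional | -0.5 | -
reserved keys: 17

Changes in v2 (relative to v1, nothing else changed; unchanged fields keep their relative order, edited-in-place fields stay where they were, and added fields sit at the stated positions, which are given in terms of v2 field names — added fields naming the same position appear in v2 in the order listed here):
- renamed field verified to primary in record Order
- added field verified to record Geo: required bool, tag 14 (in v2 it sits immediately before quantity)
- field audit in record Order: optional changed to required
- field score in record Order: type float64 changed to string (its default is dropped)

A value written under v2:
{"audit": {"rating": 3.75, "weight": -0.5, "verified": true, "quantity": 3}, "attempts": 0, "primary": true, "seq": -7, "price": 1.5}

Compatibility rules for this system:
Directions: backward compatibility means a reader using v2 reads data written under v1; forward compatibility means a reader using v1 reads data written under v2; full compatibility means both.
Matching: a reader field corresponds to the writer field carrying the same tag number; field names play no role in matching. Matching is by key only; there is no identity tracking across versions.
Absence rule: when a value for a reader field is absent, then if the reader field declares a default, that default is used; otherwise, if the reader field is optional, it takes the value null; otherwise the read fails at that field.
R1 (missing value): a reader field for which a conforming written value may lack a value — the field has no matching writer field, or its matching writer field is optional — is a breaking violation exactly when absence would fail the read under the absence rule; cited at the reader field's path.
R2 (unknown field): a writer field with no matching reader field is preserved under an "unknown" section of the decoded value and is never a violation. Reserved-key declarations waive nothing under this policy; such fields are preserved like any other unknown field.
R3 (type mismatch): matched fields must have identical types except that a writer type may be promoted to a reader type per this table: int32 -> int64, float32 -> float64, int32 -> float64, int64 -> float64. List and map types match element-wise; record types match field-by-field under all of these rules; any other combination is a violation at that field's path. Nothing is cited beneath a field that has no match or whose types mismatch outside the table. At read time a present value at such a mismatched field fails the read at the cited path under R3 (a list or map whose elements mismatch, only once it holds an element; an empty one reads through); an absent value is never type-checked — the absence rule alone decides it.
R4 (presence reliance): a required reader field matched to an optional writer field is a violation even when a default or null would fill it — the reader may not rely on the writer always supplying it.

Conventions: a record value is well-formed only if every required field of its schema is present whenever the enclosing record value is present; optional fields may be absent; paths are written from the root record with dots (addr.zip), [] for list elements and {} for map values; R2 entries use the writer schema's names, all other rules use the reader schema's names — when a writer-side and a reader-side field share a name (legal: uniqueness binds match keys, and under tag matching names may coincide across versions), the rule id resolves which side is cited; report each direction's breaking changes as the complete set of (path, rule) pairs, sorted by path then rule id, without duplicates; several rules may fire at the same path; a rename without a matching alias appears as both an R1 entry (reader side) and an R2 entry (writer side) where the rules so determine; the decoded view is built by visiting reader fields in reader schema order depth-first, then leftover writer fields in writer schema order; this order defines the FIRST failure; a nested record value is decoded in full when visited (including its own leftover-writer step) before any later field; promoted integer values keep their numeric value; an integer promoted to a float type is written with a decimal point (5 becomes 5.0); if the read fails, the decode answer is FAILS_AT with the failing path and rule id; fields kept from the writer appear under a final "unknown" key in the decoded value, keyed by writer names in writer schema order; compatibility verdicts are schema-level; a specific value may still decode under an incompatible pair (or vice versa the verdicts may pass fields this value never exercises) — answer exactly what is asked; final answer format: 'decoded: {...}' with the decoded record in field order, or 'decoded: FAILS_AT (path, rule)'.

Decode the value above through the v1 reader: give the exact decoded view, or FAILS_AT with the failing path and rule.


decoded: {"audit": {"rating": 3.75, "weight": -0.5, "quantity": 3, "unknown": {"verified": true}}, "attempts": 0, "verified": true, "seq": -7, "price": 1.5, "score": -0.5}

the writer's type comes first in each Order pair
decode (reader v1):
  audit.rating := 3.75
  audit.weight := -0.5
  audit.quantity := 3
  writer audit.verified: kept under "unknown"
  attempts := 0
  verified := true (from writer primary)
  seq := -7
  price := 1.5
  score := -0.5 (no value, default fills)
  => decoded: {"audit": {"rating": 3.75, "weight": -0.5, "quantity": 3, "unknown": {"verified": true}}, "attempts": 0, "verified": true, "seq": -7, "price": 1.5, "score": -0.5}
the rest of the Order diff is inert for this question:
  renamed field verified to primary in record Order -> fires no rule on Order under this dialect and leaves the result unchanged
  field audit in record Order: optional changed to required -> shifts the Order verdicts, not this decode
  field score in record Order: type float64 changed to string (its default is dropped) -> shifts the Order verdicts, not this decode


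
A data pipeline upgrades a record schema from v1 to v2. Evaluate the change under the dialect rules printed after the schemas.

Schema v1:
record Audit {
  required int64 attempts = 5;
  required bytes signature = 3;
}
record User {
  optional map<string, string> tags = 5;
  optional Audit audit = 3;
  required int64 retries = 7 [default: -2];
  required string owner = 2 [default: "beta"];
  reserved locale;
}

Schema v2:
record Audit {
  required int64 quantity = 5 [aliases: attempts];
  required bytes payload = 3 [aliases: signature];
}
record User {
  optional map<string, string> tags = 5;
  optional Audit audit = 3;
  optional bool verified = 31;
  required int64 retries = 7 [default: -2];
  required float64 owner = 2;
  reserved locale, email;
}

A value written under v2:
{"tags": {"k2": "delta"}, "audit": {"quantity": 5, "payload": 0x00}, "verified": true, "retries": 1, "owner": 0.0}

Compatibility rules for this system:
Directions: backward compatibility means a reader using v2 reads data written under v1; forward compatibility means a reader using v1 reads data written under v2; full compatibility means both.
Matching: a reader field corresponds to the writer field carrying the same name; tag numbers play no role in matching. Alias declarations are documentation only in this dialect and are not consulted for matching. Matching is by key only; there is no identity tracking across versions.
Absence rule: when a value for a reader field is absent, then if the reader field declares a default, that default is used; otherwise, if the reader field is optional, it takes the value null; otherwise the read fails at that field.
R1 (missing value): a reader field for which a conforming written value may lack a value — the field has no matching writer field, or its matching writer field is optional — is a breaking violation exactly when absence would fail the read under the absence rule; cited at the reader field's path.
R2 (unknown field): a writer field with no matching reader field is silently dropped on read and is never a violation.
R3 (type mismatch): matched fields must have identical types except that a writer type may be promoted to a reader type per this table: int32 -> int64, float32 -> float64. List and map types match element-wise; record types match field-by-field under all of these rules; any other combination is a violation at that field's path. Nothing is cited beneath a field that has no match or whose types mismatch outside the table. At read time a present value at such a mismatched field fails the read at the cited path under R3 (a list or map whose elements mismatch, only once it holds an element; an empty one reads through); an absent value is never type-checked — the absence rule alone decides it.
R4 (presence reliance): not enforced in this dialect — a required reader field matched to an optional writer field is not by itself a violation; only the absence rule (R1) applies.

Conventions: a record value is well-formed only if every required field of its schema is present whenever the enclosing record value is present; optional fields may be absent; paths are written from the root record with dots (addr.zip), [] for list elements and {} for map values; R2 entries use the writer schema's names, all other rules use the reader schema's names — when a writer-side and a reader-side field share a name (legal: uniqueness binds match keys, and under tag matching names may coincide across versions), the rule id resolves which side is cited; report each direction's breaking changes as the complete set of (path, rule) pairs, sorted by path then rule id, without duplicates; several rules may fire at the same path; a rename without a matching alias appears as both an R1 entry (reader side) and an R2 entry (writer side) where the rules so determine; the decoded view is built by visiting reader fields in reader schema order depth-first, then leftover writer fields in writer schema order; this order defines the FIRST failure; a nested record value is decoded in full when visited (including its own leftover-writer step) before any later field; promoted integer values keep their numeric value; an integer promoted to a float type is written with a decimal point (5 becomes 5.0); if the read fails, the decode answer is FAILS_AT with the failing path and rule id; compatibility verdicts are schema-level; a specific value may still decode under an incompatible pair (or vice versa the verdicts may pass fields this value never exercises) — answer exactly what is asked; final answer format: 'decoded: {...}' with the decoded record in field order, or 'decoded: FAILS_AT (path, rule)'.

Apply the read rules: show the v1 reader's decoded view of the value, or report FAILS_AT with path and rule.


in User below, arrows point writer -> reader
decoding the User value with the v1 reader:
  tags := {"k2": "delta"}
  read fails at audit.attempts under R1 (no fill)
  => FAILS_AT (audit.attempts, R1)
diffs on User not affecting the asked answer:
  added field verified to record User: optional bool, tag 31 (in v2 it sits immediately before retries) -> triggers nothing under the printed rules; the User answer is the same either way
  field owner in record User: type string changed to float64 (its default is dropped) -> schema-level compatibility only; this User value's decode is unchanged
  renamed field signature to payload in record Audit (alias signature declared on the renamed field) -> schema-level compatibility only; this User value's decode is unchanged

decoded: FAILS_AT (audit.attempts, R1)


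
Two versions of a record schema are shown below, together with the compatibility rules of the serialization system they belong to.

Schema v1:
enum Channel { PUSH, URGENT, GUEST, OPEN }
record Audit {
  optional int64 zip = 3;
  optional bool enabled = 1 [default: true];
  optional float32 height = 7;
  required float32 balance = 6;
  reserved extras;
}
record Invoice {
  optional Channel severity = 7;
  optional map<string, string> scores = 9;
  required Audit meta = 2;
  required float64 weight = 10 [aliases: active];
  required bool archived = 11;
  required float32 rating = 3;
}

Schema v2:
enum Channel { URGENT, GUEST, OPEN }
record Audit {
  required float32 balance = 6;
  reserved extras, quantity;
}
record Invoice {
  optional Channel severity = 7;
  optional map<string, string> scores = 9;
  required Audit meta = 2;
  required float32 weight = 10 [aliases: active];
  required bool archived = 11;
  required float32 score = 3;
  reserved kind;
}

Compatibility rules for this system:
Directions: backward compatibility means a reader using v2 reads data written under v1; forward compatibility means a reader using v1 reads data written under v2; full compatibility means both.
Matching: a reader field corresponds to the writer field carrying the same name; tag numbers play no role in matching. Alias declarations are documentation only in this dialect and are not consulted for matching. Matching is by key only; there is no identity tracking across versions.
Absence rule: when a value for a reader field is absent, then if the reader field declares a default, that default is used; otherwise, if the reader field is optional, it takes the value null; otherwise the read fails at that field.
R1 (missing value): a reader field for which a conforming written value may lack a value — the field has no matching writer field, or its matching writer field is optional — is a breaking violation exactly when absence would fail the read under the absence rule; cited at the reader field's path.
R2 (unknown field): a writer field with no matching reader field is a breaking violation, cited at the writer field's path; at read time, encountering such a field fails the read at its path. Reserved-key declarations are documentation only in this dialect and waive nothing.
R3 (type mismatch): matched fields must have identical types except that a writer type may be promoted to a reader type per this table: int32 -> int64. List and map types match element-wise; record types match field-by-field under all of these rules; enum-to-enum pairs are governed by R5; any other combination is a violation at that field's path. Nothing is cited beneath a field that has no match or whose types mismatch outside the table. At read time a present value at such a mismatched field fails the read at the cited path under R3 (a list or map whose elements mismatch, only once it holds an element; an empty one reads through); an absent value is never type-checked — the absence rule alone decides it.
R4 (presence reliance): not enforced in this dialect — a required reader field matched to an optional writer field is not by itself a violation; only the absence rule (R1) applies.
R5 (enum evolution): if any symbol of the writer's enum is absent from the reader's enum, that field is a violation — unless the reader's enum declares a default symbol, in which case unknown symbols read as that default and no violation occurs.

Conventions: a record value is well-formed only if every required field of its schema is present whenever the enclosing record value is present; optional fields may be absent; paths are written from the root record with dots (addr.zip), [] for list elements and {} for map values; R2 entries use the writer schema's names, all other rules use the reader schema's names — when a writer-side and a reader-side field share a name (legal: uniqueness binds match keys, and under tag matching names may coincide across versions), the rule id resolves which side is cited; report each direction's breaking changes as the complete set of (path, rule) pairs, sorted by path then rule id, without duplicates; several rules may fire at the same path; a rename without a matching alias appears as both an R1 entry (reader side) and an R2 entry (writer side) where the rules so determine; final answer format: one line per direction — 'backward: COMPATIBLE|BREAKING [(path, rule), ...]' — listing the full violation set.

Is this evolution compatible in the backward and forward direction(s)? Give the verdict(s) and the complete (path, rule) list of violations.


backward: BREAKING [(meta.enabled, R2), (meta.height, R2), (meta.zip, R2), (rating, R2), (score, R1), (severity, R5), (weight, R3)]; forward: BREAKING [(rating, R1), (score, R2), (weight, R3)]

the writer's type comes first in each Invoice pair
backward for Invoice (reader v2, writer v1):
  writer optional, Channel -> Channel: reader severity maps from writer severity
  writer optional, map<string, string> -> map<string, string>: reader scores maps from writer scores
  writer required, Audit -> Audit: reader meta maps from writer meta
  writer required, float64 -> float32: reader weight maps from writer weight
  writer required, bool -> bool: reader archived maps from writer archived
  score has no writer counterpart
  rating (writer side), unknown to reader
  writer required, float32 -> float32: reader meta.balance maps from writer meta.balance
  meta.zip (writer side), unknown to reader
  meta.enabled (writer side), unknown to reader
  meta.height (writer side), unknown to reader
  breaking: (meta.enabled, R2)
  breaking: (meta.height, R2)
  breaking: (meta.zip, R2)
  breaking: (rating, R2)
  breaking: (score, R1)
  breaking: (severity, R5)
  breaking: (weight, R3)
  => backward: BREAKING (7)
forward for Invoice (reader v1, writer v2):
  writer optional, Channel -> Channel: reader severity maps from writer severity
  writer optional, map<string, string> -> map<string, string>: reader scores maps from writer scores
  writer required, Audit -> Audit: reader meta maps from writer meta
  writer required, float32 -> float64: reader weight maps from writer weight
  writer required, bool -> bool: reader archived maps from writer archived
  rating has no writer counterpart
  score (writer side), unknown to reader
  meta.zip has no writer counterpart
  meta.enabled has no writer counterpart
  meta.height has no writer counterpart
  writer required, float32 -> float32: reader meta.balance maps from writer meta.balance
  breaking: (rating, R1)
  breaking: (score, R2)
  breaking: (weight, R3)
  => forward: BREAKING (3)


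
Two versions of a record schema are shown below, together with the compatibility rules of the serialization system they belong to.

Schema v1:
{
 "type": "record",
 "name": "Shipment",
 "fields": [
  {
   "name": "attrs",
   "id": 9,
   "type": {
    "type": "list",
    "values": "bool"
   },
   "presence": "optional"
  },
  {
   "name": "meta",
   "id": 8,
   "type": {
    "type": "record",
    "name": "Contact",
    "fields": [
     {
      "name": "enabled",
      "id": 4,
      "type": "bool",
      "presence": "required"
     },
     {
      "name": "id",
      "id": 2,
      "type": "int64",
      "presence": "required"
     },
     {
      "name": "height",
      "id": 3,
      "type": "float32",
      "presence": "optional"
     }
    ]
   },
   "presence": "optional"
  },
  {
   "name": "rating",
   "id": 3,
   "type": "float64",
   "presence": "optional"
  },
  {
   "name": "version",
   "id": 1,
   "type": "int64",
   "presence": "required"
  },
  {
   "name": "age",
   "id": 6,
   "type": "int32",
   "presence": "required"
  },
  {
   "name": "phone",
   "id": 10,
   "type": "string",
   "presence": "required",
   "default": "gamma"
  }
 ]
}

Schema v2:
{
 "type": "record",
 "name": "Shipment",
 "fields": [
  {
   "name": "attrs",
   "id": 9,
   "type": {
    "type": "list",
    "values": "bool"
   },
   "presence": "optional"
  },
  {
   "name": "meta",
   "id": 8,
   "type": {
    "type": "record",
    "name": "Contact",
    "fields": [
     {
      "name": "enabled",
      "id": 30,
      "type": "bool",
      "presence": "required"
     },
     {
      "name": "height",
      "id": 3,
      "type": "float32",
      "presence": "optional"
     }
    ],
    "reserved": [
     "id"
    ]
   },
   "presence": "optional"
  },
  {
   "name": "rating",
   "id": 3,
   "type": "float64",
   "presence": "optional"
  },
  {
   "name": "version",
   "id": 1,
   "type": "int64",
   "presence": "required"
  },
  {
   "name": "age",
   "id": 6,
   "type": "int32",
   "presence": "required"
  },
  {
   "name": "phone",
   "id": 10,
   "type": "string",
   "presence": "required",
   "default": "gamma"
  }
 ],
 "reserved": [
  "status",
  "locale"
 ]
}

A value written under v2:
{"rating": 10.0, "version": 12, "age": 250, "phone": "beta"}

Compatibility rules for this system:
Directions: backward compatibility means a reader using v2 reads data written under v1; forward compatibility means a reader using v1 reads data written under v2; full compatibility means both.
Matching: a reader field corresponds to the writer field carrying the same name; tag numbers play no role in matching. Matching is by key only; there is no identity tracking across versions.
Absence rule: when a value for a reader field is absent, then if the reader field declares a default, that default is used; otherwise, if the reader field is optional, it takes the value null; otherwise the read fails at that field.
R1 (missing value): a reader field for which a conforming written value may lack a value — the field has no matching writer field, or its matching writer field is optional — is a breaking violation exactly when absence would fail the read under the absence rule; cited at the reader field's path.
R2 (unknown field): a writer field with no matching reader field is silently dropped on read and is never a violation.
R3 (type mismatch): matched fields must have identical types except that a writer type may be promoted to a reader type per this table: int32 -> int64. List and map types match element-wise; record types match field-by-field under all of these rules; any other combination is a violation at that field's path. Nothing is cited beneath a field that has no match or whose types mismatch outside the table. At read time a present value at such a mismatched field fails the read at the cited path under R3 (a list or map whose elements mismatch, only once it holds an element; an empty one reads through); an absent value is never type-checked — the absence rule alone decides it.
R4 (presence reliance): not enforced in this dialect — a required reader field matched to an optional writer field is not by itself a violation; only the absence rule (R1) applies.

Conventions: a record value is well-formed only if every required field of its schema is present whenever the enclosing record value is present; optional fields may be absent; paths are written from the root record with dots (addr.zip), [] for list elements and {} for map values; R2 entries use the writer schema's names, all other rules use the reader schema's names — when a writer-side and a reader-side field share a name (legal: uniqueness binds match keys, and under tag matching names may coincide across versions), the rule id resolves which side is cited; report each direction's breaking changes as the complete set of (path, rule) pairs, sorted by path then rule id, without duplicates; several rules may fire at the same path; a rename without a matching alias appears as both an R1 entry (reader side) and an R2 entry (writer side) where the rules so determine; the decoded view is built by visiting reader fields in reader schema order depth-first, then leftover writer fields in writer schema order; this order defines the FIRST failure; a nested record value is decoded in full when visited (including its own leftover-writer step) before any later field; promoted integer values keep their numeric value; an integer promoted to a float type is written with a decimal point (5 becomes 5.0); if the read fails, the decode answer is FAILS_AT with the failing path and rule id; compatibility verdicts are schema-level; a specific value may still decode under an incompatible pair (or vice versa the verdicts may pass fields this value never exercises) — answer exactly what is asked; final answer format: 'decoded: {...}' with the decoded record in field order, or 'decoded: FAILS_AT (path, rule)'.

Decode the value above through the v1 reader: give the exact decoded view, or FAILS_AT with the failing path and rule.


decoded: {"attrs": null, "meta": null, "rating": 10.0, "version": 12, "age": 250, "phone": "beta"}

arrows below run writer -> reader for Shipment
decoding the Shipment value with the v1 reader:
  attrs := null (not supplied -> null)
  meta := null (not supplied -> null)
  rating := 10.0
  version := 12
  age := 250
  phone := "beta"
  => decoded: {"attrs": null, "meta": null, "rating": 10.0, "version": 12, "age": 250, "phone": "beta"}
ruling out the remaining Shipment differences:
  removed field id from record Contact (its key "id" joins the reserved list) -> affects the rule determinations only; this particular Shipment value decodes identically
  field enabled in record Contact: tag 4 changed to 30 -> no rule fires on it and the decoded Shipment view is identical with or without it


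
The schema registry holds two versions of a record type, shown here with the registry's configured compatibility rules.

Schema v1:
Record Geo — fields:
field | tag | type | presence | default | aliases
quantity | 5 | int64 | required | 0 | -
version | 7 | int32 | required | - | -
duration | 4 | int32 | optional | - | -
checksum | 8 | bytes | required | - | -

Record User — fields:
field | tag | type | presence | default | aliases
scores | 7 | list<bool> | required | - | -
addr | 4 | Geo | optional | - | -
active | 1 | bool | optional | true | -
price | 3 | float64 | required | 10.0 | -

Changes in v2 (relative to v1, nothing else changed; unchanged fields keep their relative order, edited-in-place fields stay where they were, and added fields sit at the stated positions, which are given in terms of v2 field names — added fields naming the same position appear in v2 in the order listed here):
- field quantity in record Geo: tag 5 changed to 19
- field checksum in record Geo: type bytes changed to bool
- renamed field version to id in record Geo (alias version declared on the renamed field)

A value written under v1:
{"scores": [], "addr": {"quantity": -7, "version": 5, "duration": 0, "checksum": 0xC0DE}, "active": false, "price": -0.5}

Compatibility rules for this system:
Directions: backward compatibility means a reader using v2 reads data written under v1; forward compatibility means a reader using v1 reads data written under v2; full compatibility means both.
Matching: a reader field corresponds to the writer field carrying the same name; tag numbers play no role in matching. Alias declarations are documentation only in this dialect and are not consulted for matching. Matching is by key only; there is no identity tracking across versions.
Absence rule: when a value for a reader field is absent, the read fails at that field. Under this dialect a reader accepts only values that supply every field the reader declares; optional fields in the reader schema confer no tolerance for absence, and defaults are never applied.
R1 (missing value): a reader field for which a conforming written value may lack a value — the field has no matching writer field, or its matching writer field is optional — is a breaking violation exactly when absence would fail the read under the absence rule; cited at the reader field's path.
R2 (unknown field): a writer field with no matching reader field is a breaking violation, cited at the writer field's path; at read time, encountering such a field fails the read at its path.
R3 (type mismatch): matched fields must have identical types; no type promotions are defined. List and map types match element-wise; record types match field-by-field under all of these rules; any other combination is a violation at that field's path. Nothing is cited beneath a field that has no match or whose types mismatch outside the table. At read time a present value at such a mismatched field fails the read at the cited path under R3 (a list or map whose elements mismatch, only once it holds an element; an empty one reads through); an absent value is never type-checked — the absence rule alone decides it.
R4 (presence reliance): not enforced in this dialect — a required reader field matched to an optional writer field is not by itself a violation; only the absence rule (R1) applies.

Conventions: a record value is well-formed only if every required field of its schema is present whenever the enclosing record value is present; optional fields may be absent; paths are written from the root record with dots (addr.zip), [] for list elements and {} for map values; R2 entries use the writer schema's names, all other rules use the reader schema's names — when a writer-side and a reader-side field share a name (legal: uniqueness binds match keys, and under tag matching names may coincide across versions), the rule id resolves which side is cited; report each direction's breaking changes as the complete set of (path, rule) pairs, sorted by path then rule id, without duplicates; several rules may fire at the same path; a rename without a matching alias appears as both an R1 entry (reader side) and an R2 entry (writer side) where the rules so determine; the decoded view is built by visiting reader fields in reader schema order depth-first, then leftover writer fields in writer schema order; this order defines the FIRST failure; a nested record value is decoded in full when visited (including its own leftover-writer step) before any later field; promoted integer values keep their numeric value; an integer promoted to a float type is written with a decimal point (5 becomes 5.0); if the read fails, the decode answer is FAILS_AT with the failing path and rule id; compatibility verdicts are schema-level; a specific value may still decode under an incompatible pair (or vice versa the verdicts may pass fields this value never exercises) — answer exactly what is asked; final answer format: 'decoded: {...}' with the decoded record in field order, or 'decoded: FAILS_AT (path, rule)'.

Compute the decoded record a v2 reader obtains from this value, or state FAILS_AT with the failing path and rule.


in User below, arrows point writer -> reader
decoding the User value with the v2 reader:
  scores := []
  addr.quantity := -7
  read fails at addr.id under R1 (no fill)
  => FAILS_AT (addr.id, R1)
ruling out the remaining User differences:
  field quantity in record Geo: tag 5 changed to 19 -> triggers nothing under the printed rules; the User answer is the same either way
  field checksum in record Geo: type bytes changed to bool -> shifts the User verdicts, not this decode

decoded: FAILS_AT (addr.id, R1)


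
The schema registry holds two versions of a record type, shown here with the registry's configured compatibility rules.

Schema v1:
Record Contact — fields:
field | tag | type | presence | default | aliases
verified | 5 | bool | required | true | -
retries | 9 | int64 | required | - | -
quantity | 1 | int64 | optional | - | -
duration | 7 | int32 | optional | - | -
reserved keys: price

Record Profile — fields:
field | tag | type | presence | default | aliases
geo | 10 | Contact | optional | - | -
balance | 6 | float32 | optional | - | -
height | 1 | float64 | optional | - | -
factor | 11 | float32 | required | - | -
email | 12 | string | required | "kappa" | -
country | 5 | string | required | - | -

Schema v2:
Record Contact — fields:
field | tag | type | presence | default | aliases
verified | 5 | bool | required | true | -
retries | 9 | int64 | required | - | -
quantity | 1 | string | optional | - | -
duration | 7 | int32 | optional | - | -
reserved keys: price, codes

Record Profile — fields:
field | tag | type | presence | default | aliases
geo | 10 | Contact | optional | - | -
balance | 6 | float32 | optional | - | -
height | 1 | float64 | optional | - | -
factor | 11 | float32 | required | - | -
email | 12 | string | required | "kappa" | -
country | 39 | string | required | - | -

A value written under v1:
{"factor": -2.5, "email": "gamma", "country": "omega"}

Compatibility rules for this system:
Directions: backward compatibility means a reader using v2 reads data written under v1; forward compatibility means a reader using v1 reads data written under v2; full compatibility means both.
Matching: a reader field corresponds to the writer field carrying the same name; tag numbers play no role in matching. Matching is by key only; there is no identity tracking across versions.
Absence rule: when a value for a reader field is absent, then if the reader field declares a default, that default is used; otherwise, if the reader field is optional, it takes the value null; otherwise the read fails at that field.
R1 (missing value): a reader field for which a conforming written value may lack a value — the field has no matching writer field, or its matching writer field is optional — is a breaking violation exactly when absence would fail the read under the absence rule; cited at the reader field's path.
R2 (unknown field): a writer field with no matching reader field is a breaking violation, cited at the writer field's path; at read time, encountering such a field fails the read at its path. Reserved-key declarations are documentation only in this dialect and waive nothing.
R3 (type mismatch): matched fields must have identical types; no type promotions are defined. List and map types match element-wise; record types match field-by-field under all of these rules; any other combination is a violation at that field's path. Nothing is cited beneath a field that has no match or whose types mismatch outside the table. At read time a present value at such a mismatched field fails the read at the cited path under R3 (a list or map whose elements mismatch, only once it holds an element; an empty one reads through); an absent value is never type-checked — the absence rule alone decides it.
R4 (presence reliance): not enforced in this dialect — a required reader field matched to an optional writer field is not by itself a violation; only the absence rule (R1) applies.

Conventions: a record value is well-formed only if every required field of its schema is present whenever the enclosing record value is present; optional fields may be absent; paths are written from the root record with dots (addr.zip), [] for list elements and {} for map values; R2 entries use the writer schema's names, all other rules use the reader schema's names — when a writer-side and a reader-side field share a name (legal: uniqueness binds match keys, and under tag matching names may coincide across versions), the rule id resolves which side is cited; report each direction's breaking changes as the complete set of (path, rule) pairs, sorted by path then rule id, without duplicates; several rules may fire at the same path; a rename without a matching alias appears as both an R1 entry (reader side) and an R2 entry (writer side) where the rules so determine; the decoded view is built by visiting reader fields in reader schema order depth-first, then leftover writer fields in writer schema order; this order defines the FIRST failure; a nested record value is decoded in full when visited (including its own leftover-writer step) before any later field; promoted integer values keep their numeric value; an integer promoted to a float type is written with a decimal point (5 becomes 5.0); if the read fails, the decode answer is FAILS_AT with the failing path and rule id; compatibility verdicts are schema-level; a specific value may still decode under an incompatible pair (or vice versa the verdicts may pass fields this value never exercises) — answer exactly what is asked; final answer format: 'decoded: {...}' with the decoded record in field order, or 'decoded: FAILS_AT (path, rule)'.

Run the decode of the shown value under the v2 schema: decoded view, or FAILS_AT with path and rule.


each type pair in Profile: writer, then reader
decoding the Profile value with the v2 reader:
  geo := null (absent, optional -> null)
  balance := null (absent, optional -> null)
  height := null (absent, optional -> null)
  factor := -2.5
  email := "gamma"
  country := "omega"
  => decoded: {"geo": null, "balance": null, "height": null, "factor": -2.5, "email": "gamma", "country": "omega"}
ruling out the remaining Profile differences:
  field country in record Profile: tag 5 changed to 39 -> triggers nothing under the printed rules; the Profile answer is the same either way
  field quantity in record Contact: type int64 changed to string -> schema-level compatibility only; this Profile value's decode is unchanged

decoded: {"geo": null, "balance": null, "height": null, "factor": -2.5, "email": "gamma", "country": "omega"}


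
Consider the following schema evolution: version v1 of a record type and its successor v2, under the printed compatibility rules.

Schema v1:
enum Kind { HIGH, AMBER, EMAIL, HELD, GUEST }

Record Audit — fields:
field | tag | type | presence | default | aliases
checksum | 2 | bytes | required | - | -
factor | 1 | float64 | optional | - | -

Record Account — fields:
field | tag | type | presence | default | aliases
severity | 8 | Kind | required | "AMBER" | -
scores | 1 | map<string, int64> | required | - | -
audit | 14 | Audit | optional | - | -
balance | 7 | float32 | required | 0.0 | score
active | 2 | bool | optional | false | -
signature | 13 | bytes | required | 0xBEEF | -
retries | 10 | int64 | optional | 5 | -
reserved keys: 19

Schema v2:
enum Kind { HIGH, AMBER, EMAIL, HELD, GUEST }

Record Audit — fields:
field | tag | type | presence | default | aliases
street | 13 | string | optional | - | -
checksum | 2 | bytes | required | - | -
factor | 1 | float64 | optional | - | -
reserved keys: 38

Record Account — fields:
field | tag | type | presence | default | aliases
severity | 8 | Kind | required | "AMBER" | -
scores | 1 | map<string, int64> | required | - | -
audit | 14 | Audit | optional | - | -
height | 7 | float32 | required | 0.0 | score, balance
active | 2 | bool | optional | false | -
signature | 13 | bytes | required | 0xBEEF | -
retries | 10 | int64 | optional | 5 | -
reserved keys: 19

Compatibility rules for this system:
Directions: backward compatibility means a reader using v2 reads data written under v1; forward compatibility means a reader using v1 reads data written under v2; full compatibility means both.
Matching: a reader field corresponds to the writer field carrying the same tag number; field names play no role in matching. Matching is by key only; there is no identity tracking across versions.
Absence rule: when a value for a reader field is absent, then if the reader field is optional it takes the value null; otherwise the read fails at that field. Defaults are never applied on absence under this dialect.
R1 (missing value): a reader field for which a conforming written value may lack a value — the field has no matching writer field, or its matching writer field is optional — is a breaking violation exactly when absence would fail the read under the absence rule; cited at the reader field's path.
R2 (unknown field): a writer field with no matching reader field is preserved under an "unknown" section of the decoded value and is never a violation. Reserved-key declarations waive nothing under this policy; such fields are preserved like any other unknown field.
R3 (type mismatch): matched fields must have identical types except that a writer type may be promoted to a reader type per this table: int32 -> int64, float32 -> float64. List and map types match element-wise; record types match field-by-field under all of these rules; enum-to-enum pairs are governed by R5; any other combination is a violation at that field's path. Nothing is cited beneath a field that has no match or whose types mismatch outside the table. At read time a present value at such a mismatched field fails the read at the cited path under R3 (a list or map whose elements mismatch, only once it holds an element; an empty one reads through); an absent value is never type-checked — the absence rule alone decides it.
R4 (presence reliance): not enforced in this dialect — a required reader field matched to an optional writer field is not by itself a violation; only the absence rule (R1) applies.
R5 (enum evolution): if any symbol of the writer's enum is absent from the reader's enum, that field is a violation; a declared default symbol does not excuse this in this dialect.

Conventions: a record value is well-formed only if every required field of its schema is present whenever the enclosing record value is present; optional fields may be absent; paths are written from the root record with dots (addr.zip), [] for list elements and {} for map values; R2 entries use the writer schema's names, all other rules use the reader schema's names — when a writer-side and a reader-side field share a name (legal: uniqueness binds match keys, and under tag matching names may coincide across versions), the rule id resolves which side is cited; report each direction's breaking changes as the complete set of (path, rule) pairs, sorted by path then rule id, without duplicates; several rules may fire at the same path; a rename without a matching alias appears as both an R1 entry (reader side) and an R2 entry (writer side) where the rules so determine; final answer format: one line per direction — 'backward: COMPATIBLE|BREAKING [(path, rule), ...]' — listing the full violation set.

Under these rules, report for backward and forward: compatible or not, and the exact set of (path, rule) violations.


backward: COMPATIBLE []; forward: COMPATIBLE []

the writer's type comes first in each Account pair
backward pass over Account, reader schema v2, writer schema v1:
  severity: paired with writer severity (Kind -> Kind; writer required)
  scores: paired with writer scores (map<string, int64> -> map<string, int64>; writer required)
  audit: paired with writer audit (Audit -> Audit; writer optional)
  height: paired with writer balance (float32 -> float32; writer required)
  active: paired with writer active (bool -> bool; writer optional)
  signature: paired with writer signature (bytes -> bytes; writer required)
  retries: paired with writer retries (int64 -> int64; writer optional)
  audit.street has no writer counterpart
  audit.checksum: paired with writer audit.checksum (bytes -> bytes; writer required)
  audit.factor: paired with writer audit.factor (float64 -> float64; writer optional)
  => backward: COMPATIBLE
forward pass over Account, reader schema v1, writer schema v2:
  severity: paired with writer severity (Kind -> Kind; writer required)
  scores: paired with writer scores (map<string, int64> -> map<string, int64>; writer required)
  audit: paired with writer audit (Audit -> Audit; writer optional)
  balance: paired with writer height (float32 -> float32; writer required)
  active: paired with writer active (bool -> bool; writer optional)
  signature: paired with writer signature (bytes -> bytes; writer required)
  retries: paired with writer retries (int64 -> int64; writer optional)
  audit.checksum: paired with writer audit.checksum (bytes -> bytes; writer required)
  audit.factor: paired with writer audit.factor (float64 -> float64; writer optional)
  writer field audit.street has no reader counterpart
  => forward: COMPATIBLE
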